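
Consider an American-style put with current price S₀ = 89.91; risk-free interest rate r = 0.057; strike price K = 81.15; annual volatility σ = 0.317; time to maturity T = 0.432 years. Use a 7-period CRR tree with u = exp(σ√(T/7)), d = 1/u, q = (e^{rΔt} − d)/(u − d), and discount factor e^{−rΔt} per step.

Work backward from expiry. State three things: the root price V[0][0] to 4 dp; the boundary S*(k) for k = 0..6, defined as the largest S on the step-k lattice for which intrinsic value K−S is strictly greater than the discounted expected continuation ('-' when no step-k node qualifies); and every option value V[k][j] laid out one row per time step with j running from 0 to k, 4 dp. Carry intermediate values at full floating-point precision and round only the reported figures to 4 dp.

price = 2.9342
boundary = - - - - 65.6152 60.6462 65.6152
tree:
2.9342
4.6826 1.2249
7.2608 2.1648 0.3037
10.8619 3.7488 0.6128 0.0000
15.5348 6.3148 1.2365 0.0000 0.0000
20.5038 10.2205 2.4950 0.0000 0.0000 0.0000
25.0965 15.5348 5.0344 0.0000 0.0000 0.0000 0.0000
29.3413 20.5038 10.1586 0.0000 0.0000 0.0000 0.0000 0.0000

Δt=0.06171  u=1.08193  d=0.92427  q=0.50267  discount=0.99649
step 7 (expiry): payoffs max(K−S,0) = 29.3413 20.5038 10.1586 0.0000 0.0000 0.0000 0.0000 0.0000
step 6: (k=6,j=0): S=56.0535, (K−S)⁺=25.0965, hold=24.8115 ⇒ V=25.0965 exercise | (k=6,j=1): S=65.6152, (K−S)⁺=15.5348, hold=15.2498 ⇒ V=15.5348 exercise | (k=6,j=2): S=76.8080, (K−S)⁺=4.3420, hold=5.0344 ⇒ V=5.0344 continue | (k=6,j=3): S=89.9100, (K−S)⁺=0.0000, hold=0.0000 ⇒ V=0.0000 continue | (k=6,j=4): S=105.2470, (K−S)⁺=0.0000, hold=0.0000 ⇒ V=0.0000 continue | (k=6,j=5): S=123.2002, (K−S)⁺=0.0000, hold=0.0000 ⇒ V=0.0000 continue | (k=6,j=6): S=144.2158, (K−S)⁺=0.0000, hold=0.0000 ⇒ V=0.0000 continue  boundary S*=65.6152
step 5: (k=5,j=0): S=60.6462, (K−S)⁺=20.5038, hold=20.2188 ⇒ V=20.5038 exercise | (k=5,j=1): S=70.9914, (K−S)⁺=10.1586, hold=10.2205 ⇒ V=10.2205 continue | (k=5,j=2): S=83.1012, (K−S)⁺=0.0000, hold=2.4950 ⇒ V=2.4950 continue | (k=5,j=3): S=97.2767, (K−S)⁺=0.0000, hold=0.0000 ⇒ V=0.0000 continue | (k=5,j=4): S=113.8703, (K−S)⁺=0.0000, hold=0.0000 ⇒ V=0.0000 continue | (k=5,j=5): S=133.2944, (K−S)⁺=0.0000, hold=0.0000 ⇒ V=0.0000 continue  boundary S*=60.6462
step 4: (k=4,j=0): S=65.6152, (K−S)⁺=15.5348, hold=15.2808 ⇒ V=15.5348 exercise | (k=4,j=1): S=76.8080, (K−S)⁺=4.3420, hold=6.3148 ⇒ V=6.3148 continue | (k=4,j=2): S=89.9100, (K−S)⁺=0.0000, hold=1.2365 ⇒ V=1.2365 continue | (k=4,j=3): S=105.2470, (K−S)⁺=0.0000, hold=0.0000 ⇒ V=0.0000 continue | (k=4,j=4): S=123.2002, (K−S)⁺=0.0000, hold=0.0000 ⇒ V=0.0000 continue  boundary S*=65.6152
step 3: (k=3,j=0): S=70.9914, (K−S)⁺=10.1586, hold=10.8619 ⇒ V=10.8619 continue | (k=3,j=1): S=83.1012, (K−S)⁺=0.0000, hold=3.7488 ⇒ V=3.7488 continue | (k=3,j=2): S=97.2767, (K−S)⁺=0.0000, hold=0.6128 ⇒ V=0.6128 continue | (k=3,j=3): S=113.8703, (K−S)⁺=0.0000, hold=0.0000 ⇒ V=0.0000 continue  boundary S*=-
step 2: (k=2,j=0): S=76.8080, (K−S)⁺=4.3420, hold=7.2608 ⇒ V=7.2608 continue | (k=2,j=1): S=89.9100, (K−S)⁺=0.0000, hold=2.1648 ⇒ V=2.1648 continue | (k=2,j=2): S=105.2470, (K−S)⁺=0.0000, hold=0.3037 ⇒ V=0.3037 continue  boundary S*=-
step 1: (k=1,j=0): S=83.1012, (K−S)⁺=0.0000, hold=4.6826 ⇒ V=4.6826 continue | (k=1,j=1): S=97.2767, (K−S)⁺=0.0000, hold=1.2249 ⇒ V=1.2249 continue  boundary S*=-
step 0: (k=0,j=0): S=89.9100, (K−S)⁺=0.0000, hold=2.9342 ⇒ V=2.9342 continue  boundary S*=-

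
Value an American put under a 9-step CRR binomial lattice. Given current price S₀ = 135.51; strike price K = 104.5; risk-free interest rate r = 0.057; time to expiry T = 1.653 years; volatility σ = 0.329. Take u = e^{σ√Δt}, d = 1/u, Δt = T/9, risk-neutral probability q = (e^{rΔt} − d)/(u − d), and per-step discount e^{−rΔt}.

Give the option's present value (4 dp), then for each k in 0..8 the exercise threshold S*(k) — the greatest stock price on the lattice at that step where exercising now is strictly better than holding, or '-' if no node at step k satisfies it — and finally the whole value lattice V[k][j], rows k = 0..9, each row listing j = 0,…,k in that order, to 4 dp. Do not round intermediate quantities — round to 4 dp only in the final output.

Δt=0.18367, u=1.15142, d=0.86849, q=0.50201, disc=e^(-rΔt)=0.98959
k=9 terminal: V=max(K-S,0) → 66.4055 53.9954 37.5425 15.7296 0.0000 0.0000 0.0000 0.0000 0.0000 0.0000
k=8: j=0 S=43.8628 intr=60.6372 cont=59.5489 V=60.6372[EX]; j=1 S=58.1520 intr=46.3480 cont=45.2596 V=46.3480[EX]; j=2 S=77.0963 intr=27.4037 cont=26.3154 V=27.4037[EX]; j=3 S=102.2122 intr=2.2878 cont=7.7517 V=7.7517[hold]; j=4 S=135.5100 intr=0.0000 cont=0.0000 V=0.0000[hold]; j=5 S=179.6553 intr=0.0000 cont=0.0000 V=0.0000[hold]; j=6 S=238.1820 intr=0.0000 cont=0.0000 V=0.0000[hold]; j=7 S=315.7749 intr=0.0000 cont=0.0000 V=0.0000[hold]; j=8 S=418.6455 intr=0.0000 cont=0.0000 V=0.0000[hold]  S*(8)=77.0963
k=7: j=0 S=50.5046 intr=53.9954 cont=52.9071 V=53.9954[EX]; j=1 S=66.9575 intr=37.5425 cont=36.4542 V=37.5425[EX]; j=2 S=88.7704 intr=15.7296 cont=17.3556 V=17.3556[hold]; j=3 S=117.6893 intr=0.0000 cont=3.8201 V=3.8201[hold]; j=4 S=156.0291 intr=0.0000 cont=0.0000 V=0.0000[hold]; j=5 S=206.8590 intr=0.0000 cont=0.0000 V=0.0000[hold]; j=6 S=274.2479 intr=0.0000 cont=0.0000 V=0.0000[hold]; j=7 S=363.5901 intr=0.0000 cont=0.0000 V=0.0000[hold]  S*(7)=66.9575
k=6: j=0 S=58.1520 intr=46.3480 cont=45.2596 V=46.3480[EX]; j=1 S=77.0963 intr=27.4037 cont=27.1231 V=27.4037[EX]; j=2 S=102.2122 intr=2.2878 cont=10.4507 V=10.4507[hold]; j=3 S=135.5100 intr=0.0000 cont=1.8826 V=1.8826[hold]; j=4 S=179.6553 intr=0.0000 cont=0.0000 V=0.0000[hold]; j=5 S=238.1820 intr=0.0000 cont=0.0000 V=0.0000[hold]; j=6 S=315.7749 intr=0.0000 cont=0.0000 V=0.0000[hold]  S*(6)=77.0963
k=5: j=0 S=66.9575 intr=37.5425 cont=36.4542 V=37.5425[EX]; j=1 S=88.7704 intr=15.7296 cont=18.6964 V=18.6964[hold]; j=2 S=117.6893 intr=0.0000 cont=6.0854 V=6.0854[hold]; j=3 S=156.0291 intr=0.0000 cont=0.9277 V=0.9277[hold]; j=4 S=206.8590 intr=0.0000 cont=0.0000 V=0.0000[hold]; j=5 S=274.2479 intr=0.0000 cont=0.0000 V=0.0000[hold]  S*(5)=66.9575
k=4: j=0 S=77.0963 intr=27.4037 cont=27.7892 V=27.7892[hold]; j=1 S=102.2122 intr=2.2878 cont=12.2369 V=12.2369[hold]; j=2 S=135.5100 intr=0.0000 cont=3.4598 V=3.4598[hold]; j=3 S=179.6553 intr=0.0000 cont=0.4572 V=0.4572[hold]; j=4 S=238.1820 intr=0.0000 cont=0.0000 V=0.0000[hold]  S*(4)=-
k=3: j=0 S=88.7704 intr=15.7296 cont=19.7737 V=19.7737[hold]; j=1 S=117.6893 intr=0.0000 cont=7.7492 V=7.7492[hold]; j=2 S=156.0291 intr=0.0000 cont=1.9322 V=1.9322[hold]; j=3 S=206.8590 intr=0.0000 cont=0.2253 V=0.2253[hold]  S*(3)=-
k=2: j=0 S=102.2122 intr=2.2878 cont=13.5943 V=13.5943[hold]; j=1 S=135.5100 intr=0.0000 cont=4.7787 V=4.7787[hold]; j=2 S=179.6553 intr=0.0000 cont=1.0641 V=1.0641[hold]  S*(2)=-
k=1: j=0 S=117.6893 intr=0.0000 cont=9.0733 V=9.0733[hold]; j=1 S=156.0291 intr=0.0000 cont=2.8836 V=2.8836[hold]  S*(1)=-
k=0: j=0 S=135.5100 intr=0.0000 cont=5.9039 V=5.9039[hold]  S*(0)=-

price = 5.9039
boundary = - - - - - 66.9575 77.0963 66.9575 77.0963
tree:
5.9039
9.0733 2.8836
13.5943 4.7787 1.0641
19.7737 7.7492 1.9322 0.2253
27.7892 12.2369 3.4598 0.4572 0.0000
37.5425 18.6964 6.0854 0.9277 0.0000 0.0000
46.3480 27.4037 10.4507 1.8826 0.0000 0.0000 0.0000
53.9954 37.5425 17.3556 3.8201 0.0000 0.0000 0.0000 0.0000
60.6372 46.3480 27.4037 7.7517 0.0000 0.0000 0.0000 0.0000 0.0000
66.4055 53.9954 37.5425 15.7296 0.0000 0.0000 0.0000 0.0000 0.0000 0.0000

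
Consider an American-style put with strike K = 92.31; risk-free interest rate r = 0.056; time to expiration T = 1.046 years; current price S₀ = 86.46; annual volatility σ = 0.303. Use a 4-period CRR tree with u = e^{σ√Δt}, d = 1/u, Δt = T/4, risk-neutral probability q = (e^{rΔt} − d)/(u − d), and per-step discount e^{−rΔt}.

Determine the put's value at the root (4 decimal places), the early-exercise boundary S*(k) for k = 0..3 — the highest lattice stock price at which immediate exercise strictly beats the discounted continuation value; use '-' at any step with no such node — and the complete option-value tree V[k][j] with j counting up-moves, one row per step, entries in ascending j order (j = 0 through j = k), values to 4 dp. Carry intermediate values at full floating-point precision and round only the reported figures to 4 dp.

price = 12.0953
boundary = - - 63.4208 74.0497
tree:
12.0953
19.1292 5.6541
28.8892 10.2597 1.3710
37.9925 18.2603 2.8320 0.0000
45.7892 28.8892 5.8500 0.0000 0.0000

Δt=0.26150  u=1.16759  d=0.85646  q=0.50875  discount=0.98546
step 4 (expiry): payoffs max(K−S,0) = 45.7892 28.8892 5.8500 0.0000 0.0000
step 3: (k=3,j=0): S=54.3175, (K−S)⁺=37.9925, hold=36.6506 ⇒ V=37.9925 exercise | (k=3,j=1): S=74.0497, (K−S)⁺=18.2603, hold=16.9184 ⇒ V=18.2603 exercise | (k=3,j=2): S=100.9502, (K−S)⁺=0.0000, hold=2.8320 ⇒ V=2.8320 continue | (k=3,j=3): S=137.6230, (K−S)⁺=0.0000, hold=0.0000 ⇒ V=0.0000 continue  boundary S*=74.0497
step 2: (k=2,j=0): S=63.4208, (K−S)⁺=28.8892, hold=27.5473 ⇒ V=28.8892 exercise | (k=2,j=1): S=86.4600, (K−S)⁺=5.8500, hold=10.2597 ⇒ V=10.2597 continue | (k=2,j=2): S=117.8688, (K−S)⁺=0.0000, hold=1.3710 ⇒ V=1.3710 continue  boundary S*=63.4208
step 1: (k=1,j=0): S=74.0497, (K−S)⁺=18.2603, hold=19.1292 ⇒ V=19.1292 continue | (k=1,j=1): S=100.9502, (K−S)⁺=0.0000, hold=5.6541 ⇒ V=5.6541 continue  boundary S*=-
step 0: (k=0,j=0): S=86.4600, (K−S)⁺=5.8500, hold=12.0953 ⇒ V=12.0953 continue  boundary S*=-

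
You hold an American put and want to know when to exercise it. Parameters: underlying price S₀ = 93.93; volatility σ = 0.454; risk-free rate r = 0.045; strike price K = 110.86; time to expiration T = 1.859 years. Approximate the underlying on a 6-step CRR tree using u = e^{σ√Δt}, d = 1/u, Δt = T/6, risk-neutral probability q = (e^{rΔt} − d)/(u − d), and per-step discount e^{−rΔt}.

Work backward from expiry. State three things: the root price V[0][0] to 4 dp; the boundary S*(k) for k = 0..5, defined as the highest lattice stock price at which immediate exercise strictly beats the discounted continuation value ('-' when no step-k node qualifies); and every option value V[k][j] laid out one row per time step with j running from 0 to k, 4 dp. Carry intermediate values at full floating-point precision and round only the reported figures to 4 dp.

price = 30.4269
boundary = - - 56.6636 44.0103 56.6636 72.9549
tree:
30.4269
41.3327 18.7809
54.1964 27.7602 9.0024
66.8497 39.6589 14.8895 2.4913
76.6774 54.1964 24.1073 4.7188 0.0000
84.3106 66.8497 37.9051 8.9381 0.0000 0.0000
90.2392 76.6774 54.1964 16.9300 0.0000 0.0000 0.0000

Δt=0.30983, u=1.28751, d=0.77669, q=0.46464, disc=e^(-rΔt)=0.98615
k=6 terminal: V=max(K-S,0) → 90.2392 76.6774 54.1964 16.9300 0.0000 0.0000 0.0000
k=5: j=0 S=26.5494 intr=84.3106 cont=82.7757 V=84.3106[EX]; j=1 S=44.0103 intr=66.8497 cont=65.3147 V=66.8497[EX]; j=2 S=72.9549 intr=37.9051 cont=36.3702 V=37.9051[EX]; j=3 S=120.9356 intr=0.0000 cont=8.9381 V=8.9381[hold]; j=4 S=200.4722 intr=0.0000 cont=0.0000 V=0.0000[hold]; j=5 S=332.3181 intr=0.0000 cont=0.0000 V=0.0000[hold]  S*(5)=72.9549
k=4: j=0 S=34.1826 intr=76.6774 cont=75.1425 V=76.6774[EX]; j=1 S=56.6636 intr=54.1964 cont=52.6614 V=54.1964[EX]; j=2 S=93.9300 intr=16.9300 cont=24.1073 V=24.1073[hold]; j=3 S=155.7056 intr=0.0000 cont=4.7188 V=4.7188[hold]; j=4 S=258.1095 intr=0.0000 cont=0.0000 V=0.0000[hold]  S*(4)=56.6636
k=3: j=0 S=44.0103 intr=66.8497 cont=65.3147 V=66.8497[EX]; j=1 S=72.9549 intr=37.9051 cont=39.6589 V=39.6589[hold]; j=2 S=120.9356 intr=0.0000 cont=14.8895 V=14.8895[hold]; j=3 S=200.4722 intr=0.0000 cont=2.4913 V=2.4913[hold]  S*(3)=44.0103
k=2: j=0 S=56.6636 intr=54.1964 cont=53.4650 V=54.1964[EX]; j=1 S=93.9300 intr=16.9300 cont=27.7602 V=27.7602[hold]; j=2 S=155.7056 intr=0.0000 cont=9.0024 V=9.0024[hold]  S*(2)=56.6636
k=1: j=0 S=72.9549 intr=37.9051 cont=41.3327 V=41.3327[hold]; j=1 S=120.9356 intr=0.0000 cont=18.7809 V=18.7809[hold]  S*(1)=-
k=0: j=0 S=93.9300 intr=16.9300 cont=30.4269 V=30.4269[hold]  S*(0)=-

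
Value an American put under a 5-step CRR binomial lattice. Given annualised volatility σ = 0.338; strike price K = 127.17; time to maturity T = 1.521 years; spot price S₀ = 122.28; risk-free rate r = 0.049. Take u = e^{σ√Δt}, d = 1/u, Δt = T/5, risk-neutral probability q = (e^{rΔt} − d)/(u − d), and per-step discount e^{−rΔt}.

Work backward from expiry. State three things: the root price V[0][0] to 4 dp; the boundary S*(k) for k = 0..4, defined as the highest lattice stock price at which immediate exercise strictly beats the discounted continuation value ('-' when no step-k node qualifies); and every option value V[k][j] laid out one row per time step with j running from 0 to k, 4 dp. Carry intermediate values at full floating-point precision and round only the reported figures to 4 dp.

price = 19.6504
boundary = - - 84.2232 69.8988 84.2232
tree:
19.6504
29.6503 9.9882
42.9468 16.9097 3.1903
57.2712 27.6596 6.3943 0.0000
69.1593 42.9468 12.8160 0.0000 0.0000
79.0256 57.2712 25.6869 0.0000 0.0000 0.0000

Δt=0.30420  u=1.20493  d=0.82992  q=0.49357  discount=0.98520
step 5 (expiry): payoffs max(K−S,0) = 79.0256 57.2712 25.6869 0.0000 0.0000 0.0000
step 4: (k=4,j=0): S=58.0107, (K−S)⁺=69.1593, hold=67.2778 ⇒ V=69.1593 exercise | (k=4,j=1): S=84.2232, (K−S)⁺=42.9468, hold=41.0653 ⇒ V=42.9468 exercise | (k=4,j=2): S=122.2800, (K−S)⁺=4.8900, hold=12.8160 ⇒ V=12.8160 continue | (k=4,j=3): S=177.5330, (K−S)⁺=0.0000, hold=0.0000 ⇒ V=0.0000 continue | (k=4,j=4): S=257.7526, (K−S)⁺=0.0000, hold=0.0000 ⇒ V=0.0000 continue  boundary S*=84.2232
step 3: (k=3,j=0): S=69.8988, (K−S)⁺=57.2712, hold=55.3897 ⇒ V=57.2712 exercise | (k=3,j=1): S=101.4831, (K−S)⁺=25.6869, hold=27.6596 ⇒ V=27.6596 continue | (k=3,j=2): S=147.3389, (K−S)⁺=0.0000, hold=6.3943 ⇒ V=6.3943 continue | (k=3,j=3): S=213.9149, (K−S)⁺=0.0000, hold=0.0000 ⇒ V=0.0000 continue  boundary S*=69.8988
step 2: (k=2,j=0): S=84.2232, (K−S)⁺=42.9468, hold=42.0246 ⇒ V=42.9468 exercise | (k=2,j=1): S=122.2800, (K−S)⁺=4.8900, hold=16.9097 ⇒ V=16.9097 continue | (k=2,j=2): S=177.5330, (K−S)⁺=0.0000, hold=3.1903 ⇒ V=3.1903 continue  boundary S*=84.2232
step 1: (k=1,j=0): S=101.4831, (K−S)⁺=25.6869, hold=29.6503 ⇒ V=29.6503 continue | (k=1,j=1): S=147.3389, (K−S)⁺=0.0000, hold=9.9882 ⇒ V=9.9882 continue  boundary S*=-
step 0: (k=0,j=0): S=122.2800, (K−S)⁺=4.8900, hold=19.6504 ⇒ V=19.6504 continue  boundary S*=-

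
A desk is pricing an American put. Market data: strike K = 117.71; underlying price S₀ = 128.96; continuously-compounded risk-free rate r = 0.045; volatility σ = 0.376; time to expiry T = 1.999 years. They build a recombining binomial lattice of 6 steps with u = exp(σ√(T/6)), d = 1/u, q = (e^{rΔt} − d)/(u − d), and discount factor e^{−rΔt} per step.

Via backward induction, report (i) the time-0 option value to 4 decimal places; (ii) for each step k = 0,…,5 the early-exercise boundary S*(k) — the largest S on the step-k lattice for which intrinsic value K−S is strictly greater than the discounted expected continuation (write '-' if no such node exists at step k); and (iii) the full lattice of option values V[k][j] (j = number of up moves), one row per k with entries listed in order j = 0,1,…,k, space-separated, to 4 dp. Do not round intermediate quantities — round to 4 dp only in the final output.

price = 16.4169
boundary = - - - 67.2498 83.5498 67.2498
tree:
16.4169
24.7648 7.9070
36.1046 13.2823 2.3435
50.4602 21.7178 4.5791 0.0000
63.5802 34.1602 8.9474 0.0000 0.0000
74.1406 50.4602 17.4827 0.0000 0.0000 0.0000
82.6407 63.5802 34.1602 0.0000 0.0000 0.0000 0.0000

Δt=0.33317, u=1.24238, d=0.80491, q=0.48048, disc=e^(-rΔt)=0.98512
k=6 terminal: V=max(K-S,0) → 82.6407 63.5802 34.1602 0.0000 0.0000 0.0000 0.0000
k=5: j=0 S=43.5694 intr=74.1406 cont=72.3890 V=74.1406[EX]; j=1 S=67.2498 intr=50.4602 cont=48.7086 V=50.4602[EX]; j=2 S=103.8007 intr=13.9093 cont=17.4827 V=17.4827[hold]; j=3 S=160.2174 intr=0.0000 cont=0.0000 V=0.0000[hold]; j=4 S=247.2971 intr=0.0000 cont=0.0000 V=0.0000[hold]; j=5 S=381.7055 intr=0.0000 cont=0.0000 V=0.0000[hold]  S*(5)=67.2498
k=4: j=0 S=54.1298 intr=63.5802 cont=61.8286 V=63.5802[EX]; j=1 S=83.5498 intr=34.1602 cont=34.1000 V=34.1602[EX]; j=2 S=128.9600 intr=0.0000 cont=8.9474 V=8.9474[hold]; j=3 S=199.0510 intr=0.0000 cont=0.0000 V=0.0000[hold]; j=4 S=307.2372 intr=0.0000 cont=0.0000 V=0.0000[hold]  S*(4)=83.5498
k=3: j=0 S=67.2498 intr=50.4602 cont=48.7086 V=50.4602[EX]; j=1 S=103.8007 intr=13.9093 cont=21.7178 V=21.7178[hold]; j=2 S=160.2174 intr=0.0000 cont=4.5791 V=4.5791[hold]; j=3 S=247.2971 intr=0.0000 cont=0.0000 V=0.0000[hold]  S*(3)=67.2498
k=2: j=0 S=83.5498 intr=34.1602 cont=36.1046 V=36.1046[hold]; j=1 S=128.9600 intr=0.0000 cont=13.2823 V=13.2823[hold]; j=2 S=199.0510 intr=0.0000 cont=2.3435 V=2.3435[hold]  S*(2)=-
k=1: j=0 S=103.8007 intr=13.9093 cont=24.7648 V=24.7648[hold]; j=1 S=160.2174 intr=0.0000 cont=7.9070 V=7.9070[hold]  S*(1)=-
k=0: j=0 S=128.9600 intr=0.0000 cont=16.4169 V=16.4169[hold]  S*(0)=-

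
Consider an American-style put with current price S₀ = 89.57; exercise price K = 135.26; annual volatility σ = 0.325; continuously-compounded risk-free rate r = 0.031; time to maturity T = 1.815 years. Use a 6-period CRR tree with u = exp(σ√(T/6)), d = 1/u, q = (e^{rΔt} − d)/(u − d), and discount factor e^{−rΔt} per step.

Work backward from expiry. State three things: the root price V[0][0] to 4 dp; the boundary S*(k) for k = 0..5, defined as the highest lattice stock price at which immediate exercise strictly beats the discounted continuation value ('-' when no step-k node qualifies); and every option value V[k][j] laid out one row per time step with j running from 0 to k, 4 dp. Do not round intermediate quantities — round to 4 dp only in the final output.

price = 46.8847
boundary = - 74.9087 62.6473 74.9087 89.5700 107.1008
tree:
46.8847
60.3513 33.3089
72.6127 45.8802 20.4309
82.8671 60.3513 31.2037 9.2367
91.4431 72.6127 45.6900 16.2237 1.8979
98.6152 82.8671 60.3513 28.1592 3.6959 0.0000
104.6134 91.4431 72.6127 45.6900 7.1972 0.0000 0.0000

Δt=0.30250  u=1.19572  d=0.83631  q=0.48165  discount=0.99067
step 6 (expiry): payoffs max(K−S,0) = 104.6134 91.4431 72.6127 45.6900 7.1972 0.0000 0.0000
step 5: (k=5,j=0): S=36.6448, (K−S)⁺=98.6152, hold=97.3528 ⇒ V=98.6152 exercise | (k=5,j=1): S=52.3929, (K−S)⁺=82.8671, hold=81.6047 ⇒ V=82.8671 exercise | (k=5,j=2): S=74.9087, (K−S)⁺=60.3513, hold=59.0888 ⇒ V=60.3513 exercise | (k=5,j=3): S=107.1008, (K−S)⁺=28.1592, hold=26.8967 ⇒ V=28.1592 exercise | (k=5,j=4): S=153.1274, (K−S)⁺=0.0000, hold=3.6959 ⇒ V=3.6959 continue | (k=5,j=5): S=218.9340, (K−S)⁺=0.0000, hold=0.0000 ⇒ V=0.0000 continue  boundary S*=107.1008
step 4: (k=4,j=0): S=43.8169, (K−S)⁺=91.4431, hold=90.1806 ⇒ V=91.4431 exercise | (k=4,j=1): S=62.6473, (K−S)⁺=72.6127, hold=71.3502 ⇒ V=72.6127 exercise | (k=4,j=2): S=89.5700, (K−S)⁺=45.6900, hold=44.4275 ⇒ V=45.6900 exercise | (k=4,j=3): S=128.0628, (K−S)⁺=7.1972, hold=16.2237 ⇒ V=16.2237 continue | (k=4,j=4): S=183.0978, (K−S)⁺=0.0000, hold=1.8979 ⇒ V=1.8979 continue  boundary S*=89.5700
step 3: (k=3,j=0): S=52.3929, (K−S)⁺=82.8671, hold=81.6047 ⇒ V=82.8671 exercise | (k=3,j=1): S=74.9087, (K−S)⁺=60.3513, hold=59.0888 ⇒ V=60.3513 exercise | (k=3,j=2): S=107.1008, (K−S)⁺=28.1592, hold=31.2037 ⇒ V=31.2037 continue | (k=3,j=3): S=153.1274, (K−S)⁺=0.0000, hold=9.2367 ⇒ V=9.2367 continue  boundary S*=74.9087
step 2: (k=2,j=0): S=62.6473, (K−S)⁺=72.6127, hold=71.3502 ⇒ V=72.6127 exercise | (k=2,j=1): S=89.5700, (K−S)⁺=45.6900, hold=45.8802 ⇒ V=45.8802 continue | (k=2,j=2): S=128.0628, (K−S)⁺=7.1972, hold=20.4309 ⇒ V=20.4309 continue  boundary S*=62.6473
step 1: (k=1,j=0): S=74.9087, (K−S)⁺=60.3513, hold=59.1796 ⇒ V=60.3513 exercise | (k=1,j=1): S=107.1008, (K−S)⁺=28.1592, hold=33.3089 ⇒ V=33.3089 continue  boundary S*=74.9087
step 0: (k=0,j=0): S=89.5700, (K−S)⁺=45.6900, hold=46.8847 ⇒ V=46.8847 continue  boundary S*=-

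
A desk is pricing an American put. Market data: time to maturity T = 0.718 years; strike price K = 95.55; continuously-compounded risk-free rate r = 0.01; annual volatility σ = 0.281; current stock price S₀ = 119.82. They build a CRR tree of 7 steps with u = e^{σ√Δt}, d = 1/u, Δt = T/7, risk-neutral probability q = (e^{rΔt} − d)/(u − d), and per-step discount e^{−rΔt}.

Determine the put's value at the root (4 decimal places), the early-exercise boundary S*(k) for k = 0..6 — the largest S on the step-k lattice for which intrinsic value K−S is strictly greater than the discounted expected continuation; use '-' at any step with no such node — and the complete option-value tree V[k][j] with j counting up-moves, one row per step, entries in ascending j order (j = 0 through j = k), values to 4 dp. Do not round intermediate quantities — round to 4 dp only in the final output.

price = 2.2832
boundary = - - - - - 76.4024 83.5972
tree:
2.2832
3.6750 0.7995
5.8013 1.4088 0.1496
8.9391 2.4577 0.2899 0.0000
13.3547 4.2357 0.5615 0.0000 0.0000
19.1476 7.1877 1.0876 0.0000 0.0000 0.0000
25.7231 11.9528 2.1066 0.0000 0.0000 0.0000 0.0000
31.7327 19.1476 4.0806 0.0000 0.0000 0.0000 0.0000 0.0000

Δt=0.10257, u=1.09417, d=0.91394, q=0.48321, disc=e^(-rΔt)=0.99897
k=7 terminal: V=max(K-S,0) → 31.7327 19.1476 4.0806 0.0000 0.0000 0.0000 0.0000 0.0000
k=6: j=0 S=69.8269 intr=25.7231 cont=25.6252 V=25.7231[EX]; j=1 S=83.5972 intr=11.9528 cont=11.8549 V=11.9528[EX]; j=2 S=100.0830 intr=0.0000 cont=2.1066 V=2.1066[hold]; j=3 S=119.8200 intr=0.0000 cont=0.0000 V=0.0000[hold]; j=4 S=143.4492 intr=0.0000 cont=0.0000 V=0.0000[hold]; j=5 S=171.7383 intr=0.0000 cont=0.0000 V=0.0000[hold]; j=6 S=205.6061 intr=0.0000 cont=0.0000 V=0.0000[hold]  S*(6)=83.5972
k=5: j=0 S=76.4024 intr=19.1476 cont=19.0496 V=19.1476[EX]; j=1 S=91.4694 intr=4.0806 cont=7.1877 V=7.1877[hold]; j=2 S=109.5078 intr=0.0000 cont=1.0876 V=1.0876[hold]; j=3 S=131.1033 intr=0.0000 cont=0.0000 V=0.0000[hold]; j=4 S=156.9577 intr=0.0000 cont=0.0000 V=0.0000[hold]; j=5 S=187.9107 intr=0.0000 cont=0.0000 V=0.0000[hold]  S*(5)=76.4024
k=4: j=0 S=83.5972 intr=11.9528 cont=13.3547 V=13.3547[hold]; j=1 S=100.0830 intr=0.0000 cont=4.2357 V=4.2357[hold]; j=2 S=119.8200 intr=0.0000 cont=0.5615 V=0.5615[hold]; j=3 S=143.4492 intr=0.0000 cont=0.0000 V=0.0000[hold]; j=4 S=171.7383 intr=0.0000 cont=0.0000 V=0.0000[hold]  S*(4)=-
k=3: j=0 S=91.4694 intr=4.0806 cont=8.9391 V=8.9391[hold]; j=1 S=109.5078 intr=0.0000 cont=2.4577 V=2.4577[hold]; j=2 S=131.1033 intr=0.0000 cont=0.2899 V=0.2899[hold]; j=3 S=156.9577 intr=0.0000 cont=0.0000 V=0.0000[hold]  S*(3)=-
k=2: j=0 S=100.0830 intr=0.0000 cont=5.8013 V=5.8013[hold]; j=1 S=119.8200 intr=0.0000 cont=1.4088 V=1.4088[hold]; j=2 S=143.4492 intr=0.0000 cont=0.1496 V=0.1496[hold]  S*(2)=-
k=1: j=0 S=109.5078 intr=0.0000 cont=3.6750 V=3.6750[hold]; j=1 S=131.1033 intr=0.0000 cont=0.7995 V=0.7995[hold]  S*(1)=-
k=0: j=0 S=119.8200 intr=0.0000 cont=2.2832 V=2.2832[hold]  S*(0)=-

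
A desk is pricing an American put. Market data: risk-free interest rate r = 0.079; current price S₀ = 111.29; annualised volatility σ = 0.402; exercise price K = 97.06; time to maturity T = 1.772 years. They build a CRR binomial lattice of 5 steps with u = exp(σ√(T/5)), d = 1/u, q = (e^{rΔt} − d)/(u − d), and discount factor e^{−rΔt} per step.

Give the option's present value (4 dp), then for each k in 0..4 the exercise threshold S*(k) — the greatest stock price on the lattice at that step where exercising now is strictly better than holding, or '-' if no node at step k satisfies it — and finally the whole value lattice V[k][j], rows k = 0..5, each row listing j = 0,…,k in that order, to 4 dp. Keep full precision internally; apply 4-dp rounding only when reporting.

price = 11.2092
boundary = - - - 54.2818 68.9586
tree:
11.2092
18.1987 4.8351
28.5591 8.8407 1.0920
42.7782 15.9196 2.2424 0.0000
54.3312 28.1014 4.6049 0.0000 0.0000
63.4254 42.7782 9.4563 0.0000 0.0000 0.0000

Δt=0.35440, u=1.27038, d=0.78717, q=0.49921, disc=e^(-rΔt)=0.97239
k=5 terminal: V=max(K-S,0) → 63.4254 42.7782 9.4563 0.0000 0.0000 0.0000
k=4: j=0 S=42.7288 intr=54.3312 cont=51.6515 V=54.3312[EX]; j=1 S=68.9586 intr=28.1014 cont=25.4217 V=28.1014[EX]; j=2 S=111.2900 intr=0.0000 cont=4.6049 V=4.6049[hold]; j=3 S=179.6073 intr=0.0000 cont=0.0000 V=0.0000[hold]; j=4 S=289.8623 intr=0.0000 cont=0.0000 V=0.0000[hold]  S*(4)=68.9586
k=3: j=0 S=54.2818 intr=42.7782 cont=40.0984 V=42.7782[EX]; j=1 S=87.6037 intr=9.4563 cont=15.9196 V=15.9196[hold]; j=2 S=141.3807 intr=0.0000 cont=2.2424 V=2.2424[hold]; j=3 S=228.1696 intr=0.0000 cont=0.0000 V=0.0000[hold]  S*(3)=54.2818
k=2: j=0 S=68.9586 intr=28.1014 cont=28.5591 V=28.5591[hold]; j=1 S=111.2900 intr=0.0000 cont=8.8407 V=8.8407[hold]; j=2 S=179.6073 intr=0.0000 cont=1.0920 V=1.0920[hold]  S*(2)=-
k=1: j=0 S=87.6037 intr=9.4563 cont=18.1987 V=18.1987[hold]; j=1 S=141.3807 intr=0.0000 cont=4.8351 V=4.8351[hold]  S*(1)=-
k=0: j=0 S=111.2900 intr=0.0000 cont=11.2092 V=11.2092[hold]  S*(0)=-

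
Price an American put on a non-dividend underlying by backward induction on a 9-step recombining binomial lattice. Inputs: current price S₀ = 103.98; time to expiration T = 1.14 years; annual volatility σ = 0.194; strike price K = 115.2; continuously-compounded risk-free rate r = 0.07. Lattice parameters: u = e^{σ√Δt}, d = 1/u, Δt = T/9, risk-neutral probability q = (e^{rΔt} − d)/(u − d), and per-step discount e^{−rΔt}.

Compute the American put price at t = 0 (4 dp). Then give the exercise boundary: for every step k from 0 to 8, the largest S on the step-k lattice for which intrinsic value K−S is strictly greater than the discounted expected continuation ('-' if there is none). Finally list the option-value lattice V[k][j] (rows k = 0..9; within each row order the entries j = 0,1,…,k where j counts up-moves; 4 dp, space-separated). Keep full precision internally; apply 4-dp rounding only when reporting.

price = 12.4396
boundary = - 97.0429 90.5687 97.0429 90.5687 97.0429 90.5687 97.0429 103.9800
tree:
12.4396
18.1571 7.9107
24.6313 12.1743 4.5112
30.6737 18.1571 7.4215 2.1764
36.3129 24.6313 11.8275 3.8962 0.7886
41.5759 30.6737 18.1571 6.7822 1.5714 0.1537
46.4877 36.3129 24.6313 11.3803 3.0875 0.3424 0.0000
51.0719 41.5759 30.6737 18.1571 5.9575 0.7628 0.0000 0.0000
55.3502 46.4877 36.3129 24.6313 11.2200 1.6997 0.0000 0.0000 0.0000
59.3431 51.0719 41.5759 30.6737 18.1571 3.7870 0.0000 0.0000 0.0000 0.0000

Δt=0.12667, u=1.07148, d=0.93328, q=0.54719, disc=e^(-rΔt)=0.99117
k=9 terminal: V=max(K-S,0) → 59.3431 51.0719 41.5759 30.6737 18.1571 3.7870 0.0000 0.0000 0.0000 0.0000
k=8: j=0 S=59.8498 intr=55.3502 cont=54.3333 V=55.3502[EX]; j=1 S=68.7123 intr=46.4877 cont=45.4708 V=46.4877[EX]; j=2 S=78.8871 intr=36.3129 cont=35.2959 V=36.3129[EX]; j=3 S=90.5687 intr=24.6313 cont=23.6144 V=24.6313[EX]; j=4 S=103.9800 intr=11.2200 cont=10.2031 V=11.2200[EX]; j=5 S=119.3773 intr=0.0000 cont=1.6997 V=1.6997[hold]; j=6 S=137.0545 intr=0.0000 cont=0.0000 V=0.0000[hold]; j=7 S=157.3495 intr=0.0000 cont=0.0000 V=0.0000[hold]; j=8 S=180.6496 intr=0.0000 cont=0.0000 V=0.0000[hold]  S*(8)=103.9800
k=7: j=0 S=64.1281 intr=51.0719 cont=50.0550 V=51.0719[EX]; j=1 S=73.6241 intr=41.5759 cont=40.5589 V=41.5759[EX]; j=2 S=84.5263 intr=30.6737 cont=29.6567 V=30.6737[EX]; j=3 S=97.0429 intr=18.1571 cont=17.1401 V=18.1571[EX]; j=4 S=111.4130 intr=3.7870 cont=5.9575 V=5.9575[hold]; j=5 S=127.9109 intr=0.0000 cont=0.7628 V=0.7628[hold]; j=6 S=146.8518 intr=0.0000 cont=0.0000 V=0.0000[hold]; j=7 S=168.5975 intr=0.0000 cont=0.0000 V=0.0000[hold]  S*(7)=97.0429
k=6: j=0 S=68.7123 intr=46.4877 cont=45.4708 V=46.4877[EX]; j=1 S=78.8871 intr=36.3129 cont=35.2959 V=36.3129[EX]; j=2 S=90.5687 intr=24.6313 cont=23.6144 V=24.6313[EX]; j=3 S=103.9800 intr=11.2200 cont=11.3803 V=11.3803[hold]; j=4 S=119.3773 intr=0.0000 cont=3.0875 V=3.0875[hold]; j=5 S=137.0545 intr=0.0000 cont=0.3424 V=0.3424[hold]; j=6 S=157.3495 intr=0.0000 cont=0.0000 V=0.0000[hold]  S*(6)=90.5687
k=5: j=0 S=73.6241 intr=41.5759 cont=40.5589 V=41.5759[EX]; j=1 S=84.5263 intr=30.6737 cont=29.6567 V=30.6737[EX]; j=2 S=97.0429 intr=18.1571 cont=17.2271 V=18.1571[EX]; j=3 S=111.4130 intr=3.7870 cont=6.7822 V=6.7822[hold]; j=4 S=127.9109 intr=0.0000 cont=1.5714 V=1.5714[hold]; j=5 S=146.8518 intr=0.0000 cont=0.1537 V=0.1537[hold]  S*(5)=97.0429
k=4: j=0 S=78.8871 intr=36.3129 cont=35.2959 V=36.3129[EX]; j=1 S=90.5687 intr=24.6313 cont=23.6144 V=24.6313[EX]; j=2 S=103.9800 intr=11.2200 cont=11.8275 V=11.8275[hold]; j=3 S=119.3773 intr=0.0000 cont=3.8962 V=3.8962[hold]; j=4 S=137.0545 intr=0.0000 cont=0.7886 V=0.7886[hold]  S*(4)=90.5687
k=3: j=0 S=84.5263 intr=30.6737 cont=29.6567 V=30.6737[EX]; j=1 S=97.0429 intr=18.1571 cont=17.4696 V=18.1571[EX]; j=2 S=111.4130 intr=3.7870 cont=7.4215 V=7.4215[hold]; j=3 S=127.9109 intr=0.0000 cont=2.1764 V=2.1764[hold]  S*(3)=97.0429
k=2: j=0 S=90.5687 intr=24.6313 cont=23.6144 V=24.6313[EX]; j=1 S=103.9800 intr=11.2200 cont=12.1743 V=12.1743[hold]; j=2 S=119.3773 intr=0.0000 cont=4.5112 V=4.5112[hold]  S*(2)=90.5687
k=1: j=0 S=97.0429 intr=18.1571 cont=17.6577 V=18.1571[EX]; j=1 S=111.4130 intr=3.7870 cont=7.9107 V=7.9107[hold]  S*(1)=97.0429
k=0: j=0 S=103.9800 intr=11.2200 cont=12.4396 V=12.4396[hold]  S*(0)=-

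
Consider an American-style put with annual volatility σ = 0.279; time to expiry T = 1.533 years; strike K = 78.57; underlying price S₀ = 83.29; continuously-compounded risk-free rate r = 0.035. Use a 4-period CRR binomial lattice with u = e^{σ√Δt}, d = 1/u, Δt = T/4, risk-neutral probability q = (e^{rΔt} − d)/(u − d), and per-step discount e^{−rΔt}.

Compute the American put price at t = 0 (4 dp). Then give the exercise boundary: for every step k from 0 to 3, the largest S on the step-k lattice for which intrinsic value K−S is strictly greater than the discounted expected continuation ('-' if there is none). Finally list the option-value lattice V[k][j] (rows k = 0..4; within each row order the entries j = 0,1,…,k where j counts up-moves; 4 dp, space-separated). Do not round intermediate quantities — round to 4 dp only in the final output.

price = 7.2142
boundary = - - 58.9616 49.6087
tree:
7.2142
12.1282 2.4138
19.6084 4.8524 0.0000
28.9613 9.7543 0.0000 0.0000
36.8307 19.6084 0.0000 0.0000 0.0000

params: Δt=0.38325 u=1.18853 d=0.84137 q=0.49583 e^(-rΔt)=0.98668
t_4 payoffs: 36.8307 19.6084 0.0000 0.0000 0.0000
t_3: node(3,0) S=49.6087 payoff=28.9613 vs cont=27.9145 → 28.9613 [stop]  node(3,1) S=70.0779 payoff=8.4921 vs cont=9.7543 → 9.7543 [wait]  node(3,2) S=98.9930 payoff=0.0000 vs cont=0.0000 → 0.0000 [wait]  node(3,3) S=139.8390 payoff=0.0000 vs cont=0.0000 → 0.0000 [wait]  ⇒ S*(3)=49.6087
t_2: node(2,0) S=58.9616 payoff=19.6084 vs cont=19.1790 → 19.6084 [stop]  node(2,1) S=83.2900 payoff=0.0000 vs cont=4.8524 → 4.8524 [wait]  node(2,2) S=117.6566 payoff=0.0000 vs cont=0.0000 → 0.0000 [wait]  ⇒ S*(2)=58.9616
t_1: node(1,0) S=70.0779 payoff=8.4921 vs cont=12.1282 → 12.1282 [wait]  node(1,1) S=98.9930 payoff=0.0000 vs cont=2.4138 → 2.4138 [wait]  ⇒ S*(1)=-
t_0: node(0,0) S=83.2900 payoff=0.0000 vs cont=7.2142 → 7.2142 [wait]  ⇒ S*(0)=-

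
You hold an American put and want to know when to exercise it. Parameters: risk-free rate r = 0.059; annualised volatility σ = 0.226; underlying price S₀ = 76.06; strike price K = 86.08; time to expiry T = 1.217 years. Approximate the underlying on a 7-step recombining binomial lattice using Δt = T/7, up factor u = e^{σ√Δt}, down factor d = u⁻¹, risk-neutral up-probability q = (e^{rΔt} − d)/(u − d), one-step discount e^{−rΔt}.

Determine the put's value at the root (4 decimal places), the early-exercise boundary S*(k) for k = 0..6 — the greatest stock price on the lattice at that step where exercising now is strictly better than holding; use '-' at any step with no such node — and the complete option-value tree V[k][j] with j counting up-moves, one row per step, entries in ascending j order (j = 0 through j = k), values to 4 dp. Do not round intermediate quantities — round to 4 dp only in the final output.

Δt=0.17386, u=1.09882, d=0.91007, q=0.53108, disc=e^(-rΔt)=0.98979
k=7 terminal: V=max(K-S,0) → 46.7539 38.5978 28.7501 16.8600 2.5040 0.0000 0.0000 0.0000
k=6: j=0 S=43.2122 intr=42.8678 cont=41.9894 V=42.8678[EX]; j=1 S=52.1742 intr=33.9058 cont=33.0273 V=33.9058[EX]; j=2 S=62.9950 intr=23.0850 cont=22.2065 V=23.0850[EX]; j=3 S=76.0600 intr=10.0200 cont=9.1415 V=10.0200[EX]; j=4 S=91.8346 intr=0.0000 cont=1.1622 V=1.1622[hold]; j=5 S=110.8808 intr=0.0000 cont=0.0000 V=0.0000[hold]; j=6 S=133.8772 intr=0.0000 cont=0.0000 V=0.0000[hold]  S*(6)=76.0600
k=5: j=0 S=47.4822 intr=38.5978 cont=37.7193 V=38.5978[EX]; j=1 S=57.3299 intr=28.7501 cont=27.8716 V=28.7501[EX]; j=2 S=69.2200 intr=16.8600 cont=15.9816 V=16.8600[EX]; j=3 S=83.5760 intr=2.5040 cont=5.2615 V=5.2615[hold]; j=4 S=100.9094 intr=0.0000 cont=0.5394 V=0.5394[hold]; j=5 S=121.8376 intr=0.0000 cont=0.0000 V=0.0000[hold]  S*(5)=69.2200
k=4: j=0 S=52.1742 intr=33.9058 cont=33.0273 V=33.9058[EX]; j=1 S=62.9950 intr=23.0850 cont=22.2065 V=23.0850[EX]; j=2 S=76.0600 intr=10.0200 cont=10.5910 V=10.5910[hold]; j=3 S=91.8346 intr=0.0000 cont=2.7256 V=2.7256[hold]; j=4 S=110.8808 intr=0.0000 cont=0.2504 V=0.2504[hold]  S*(4)=62.9950
k=3: j=0 S=57.3299 intr=28.7501 cont=27.8716 V=28.7501[EX]; j=1 S=69.2200 intr=16.8600 cont=16.2818 V=16.8600[EX]; j=2 S=83.5760 intr=2.5040 cont=6.3484 V=6.3484[hold]; j=3 S=100.9094 intr=0.0000 cont=1.3966 V=1.3966[hold]  S*(3)=69.2200
k=2: j=0 S=62.9950 intr=23.0850 cont=22.2065 V=23.0850[EX]; j=1 S=76.0600 intr=10.0200 cont=11.1624 V=11.1624[hold]; j=2 S=91.8346 intr=0.0000 cont=3.6806 V=3.6806[hold]  S*(2)=62.9950
k=1: j=0 S=69.2200 intr=16.8600 cont=16.5821 V=16.8600[EX]; j=1 S=83.5760 intr=2.5040 cont=7.1156 V=7.1156[hold]  S*(1)=69.2200
k=0: j=0 S=76.0600 intr=10.0200 cont=11.5657 V=11.5657[hold]  S*(0)=-

price = 11.5657
boundary = - 69.2200 62.9950 69.2200 62.9950 69.2200 76.0600
tree:
11.5657
16.8600 7.1156
23.0850 11.1624 3.6806
28.7501 16.8600 6.3484 1.3966
33.9058 23.0850 10.5910 2.7256 0.2504
38.5978 28.7501 16.8600 5.2615 0.5394 0.0000
42.8678 33.9058 23.0850 10.0200 1.1622 0.0000 0.0000
46.7539 38.5978 28.7501 16.8600 2.5040 0.0000 0.0000 0.0000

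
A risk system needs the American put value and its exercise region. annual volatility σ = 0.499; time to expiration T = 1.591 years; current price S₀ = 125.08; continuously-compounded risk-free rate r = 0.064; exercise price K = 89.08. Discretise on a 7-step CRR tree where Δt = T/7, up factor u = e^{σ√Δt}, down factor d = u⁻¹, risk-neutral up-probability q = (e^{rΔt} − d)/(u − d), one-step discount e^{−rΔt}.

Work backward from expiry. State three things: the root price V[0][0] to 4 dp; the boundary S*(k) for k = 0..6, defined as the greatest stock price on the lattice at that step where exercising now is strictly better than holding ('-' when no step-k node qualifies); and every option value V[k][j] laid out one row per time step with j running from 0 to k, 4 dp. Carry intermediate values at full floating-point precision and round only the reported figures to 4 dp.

params: Δt=0.22729 u=1.26858 d=0.78828 q=0.47131 e^(-rΔt)=0.98556
t_7 payoffs: 65.4224 51.0082 27.8115 0.0000 0.0000 0.0000 0.0000 0.0000
t_6: node(6,0) S=30.0115 payoff=59.0685 vs cont=57.7821 → 59.0685 [stop]  node(6,1) S=48.2971 payoff=40.7829 vs cont=39.4965 → 40.7829 [stop]  node(6,2) S=77.7238 payoff=11.3562 vs cont=14.4912 → 14.4912 [wait]  node(6,3) S=125.0800 payoff=0.0000 vs cont=0.0000 → 0.0000 [wait]  node(6,4) S=201.2897 payoff=0.0000 vs cont=0.0000 → 0.0000 [wait]  node(6,5) S=323.9329 payoff=0.0000 vs cont=0.0000 → 0.0000 [wait]  node(6,6) S=521.3011 payoff=0.0000 vs cont=0.0000 → 0.0000 [wait]  ⇒ S*(6)=48.2971
t_5: node(5,0) S=38.0718 payoff=51.0082 vs cont=49.7218 → 51.0082 [stop]  node(5,1) S=61.2685 payoff=27.8115 vs cont=27.9813 → 27.9813 [wait]  node(5,2) S=98.5987 payoff=0.0000 vs cont=7.5507 → 7.5507 [wait]  node(5,3) S=158.6736 payoff=0.0000 vs cont=0.0000 → 0.0000 [wait]  node(5,4) S=255.3514 payoff=0.0000 vs cont=0.0000 → 0.0000 [wait]  node(5,5) S=410.9338 payoff=0.0000 vs cont=0.0000 → 0.0000 [wait]  ⇒ S*(5)=38.0718
t_4: node(4,0) S=48.2971 payoff=40.7829 vs cont=39.5754 → 40.7829 [stop]  node(4,1) S=77.7238 payoff=11.3562 vs cont=18.0871 → 18.0871 [wait]  node(4,2) S=125.0800 payoff=0.0000 vs cont=3.9343 → 3.9343 [wait]  node(4,3) S=201.2897 payoff=0.0000 vs cont=0.0000 → 0.0000 [wait]  node(4,4) S=323.9329 payoff=0.0000 vs cont=0.0000 → 0.0000 [wait]  ⇒ S*(4)=48.2971
t_3: node(3,0) S=61.2685 payoff=27.8115 vs cont=29.6516 → 29.6516 [wait]  node(3,1) S=98.5987 payoff=0.0000 vs cont=11.2518 → 11.2518 [wait]  node(3,2) S=158.6736 payoff=0.0000 vs cont=2.0500 → 2.0500 [wait]  node(3,3) S=255.3514 payoff=0.0000 vs cont=0.0000 → 0.0000 [wait]  ⇒ S*(3)=-
t_2: node(2,0) S=77.7238 payoff=11.3562 vs cont=20.6766 → 20.6766 [wait]  node(2,1) S=125.0800 payoff=0.0000 vs cont=6.8150 → 6.8150 [wait]  node(2,2) S=201.2897 payoff=0.0000 vs cont=1.0681 → 1.0681 [wait]  ⇒ S*(2)=-
t_1: node(1,0) S=98.5987 payoff=0.0000 vs cont=13.9392 → 13.9392 [wait]  node(1,1) S=158.6736 payoff=0.0000 vs cont=4.0471 → 4.0471 [wait]  ⇒ S*(1)=-
t_0: node(0,0) S=125.0800 payoff=0.0000 vs cont=9.1430 → 9.1430 [wait]  ⇒ S*(0)=-

price = 9.1430
boundary = - - - - 48.2971 38.0718 48.2971
tree:
9.1430
13.9392 4.0471
20.6766 6.8150 1.0681
29.6516 11.2518 2.0500 0.0000
40.7829 18.0871 3.9343 0.0000 0.0000
51.0082 27.9813 7.5507 0.0000 0.0000 0.0000
59.0685 40.7829 14.4912 0.0000 0.0000 0.0000 0.0000
65.4224 51.0082 27.8115 0.0000 0.0000 0.0000 0.0000 0.0000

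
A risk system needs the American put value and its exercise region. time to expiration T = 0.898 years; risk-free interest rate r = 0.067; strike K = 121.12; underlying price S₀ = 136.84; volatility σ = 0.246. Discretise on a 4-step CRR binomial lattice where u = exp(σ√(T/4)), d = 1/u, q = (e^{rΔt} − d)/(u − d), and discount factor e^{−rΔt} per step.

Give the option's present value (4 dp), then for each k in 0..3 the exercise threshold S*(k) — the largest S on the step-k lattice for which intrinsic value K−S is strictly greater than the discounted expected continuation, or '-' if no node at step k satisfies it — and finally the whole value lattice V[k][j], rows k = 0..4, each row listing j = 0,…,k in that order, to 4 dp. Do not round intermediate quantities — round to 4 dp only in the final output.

price = 4.2867
boundary = - - - 96.4609
tree:
4.2867
7.9681 1.2179
14.3504 2.6632 0.0000
24.6591 5.8236 0.0000 0.0000
35.2719 12.7343 0.0000 0.0000 0.0000

Δt=0.22450  u=1.12362  d=0.88998  q=0.53576  discount=0.98507
step 4 (expiry): payoffs max(K−S,0) = 35.2719 12.7343 0.0000 0.0000 0.0000
step 3: (k=3,j=0): S=96.4609, (K−S)⁺=24.6591, hold=22.8509 ⇒ V=24.6591 exercise | (k=3,j=1): S=121.7846, (K−S)⁺=0.0000, hold=5.8236 ⇒ V=5.8236 continue | (k=3,j=2): S=153.7566, (K−S)⁺=0.0000, hold=0.0000 ⇒ V=0.0000 continue | (k=3,j=3): S=194.1221, (K−S)⁺=0.0000, hold=0.0000 ⇒ V=0.0000 continue  boundary S*=96.4609
step 2: (k=2,j=0): S=108.3857, (K−S)⁺=12.7343, hold=14.3504 ⇒ V=14.3504 continue | (k=2,j=1): S=136.8400, (K−S)⁺=0.0000, hold=2.6632 ⇒ V=2.6632 continue | (k=2,j=2): S=172.7644, (K−S)⁺=0.0000, hold=0.0000 ⇒ V=0.0000 continue  boundary S*=-
step 1: (k=1,j=0): S=121.7846, (K−S)⁺=0.0000, hold=7.9681 ⇒ V=7.9681 continue | (k=1,j=1): S=153.7566, (K−S)⁺=0.0000, hold=1.2179 ⇒ V=1.2179 continue  boundary S*=-
step 0: (k=0,j=0): S=136.8400, (K−S)⁺=0.0000, hold=4.2867 ⇒ V=4.2867 continue  boundary S*=-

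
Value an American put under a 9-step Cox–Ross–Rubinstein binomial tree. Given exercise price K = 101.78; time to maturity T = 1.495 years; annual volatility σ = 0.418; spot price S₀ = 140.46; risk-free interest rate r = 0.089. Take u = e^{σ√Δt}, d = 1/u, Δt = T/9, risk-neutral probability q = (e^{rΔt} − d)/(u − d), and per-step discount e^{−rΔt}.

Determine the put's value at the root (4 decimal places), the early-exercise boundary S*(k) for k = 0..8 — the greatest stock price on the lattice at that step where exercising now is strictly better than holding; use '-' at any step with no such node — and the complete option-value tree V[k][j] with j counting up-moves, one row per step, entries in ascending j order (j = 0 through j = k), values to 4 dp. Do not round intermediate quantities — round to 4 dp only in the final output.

params: Δt=0.16611 u=1.18574 d=0.84336 q=0.50101 e^(-rΔt)=0.98532
t_9 payoffs: 71.4646 59.1576 41.8542 17.5262 0.0000 0.0000 0.0000 0.0000 0.0000 0.0000
t_8: node(8,0) S=35.9460 payoff=65.8340 vs cont=64.3404 → 65.8340 [stop]  node(8,1) S=50.5389 payoff=51.2411 vs cont=49.7474 → 51.2411 [stop]  node(8,2) S=71.0561 payoff=30.7239 vs cont=29.2302 → 30.7239 [stop]  node(8,3) S=99.9027 payoff=1.8773 vs cont=8.6170 → 8.6170 [wait]  node(8,4) S=140.4600 payoff=0.0000 vs cont=0.0000 → 0.0000 [wait]  node(8,5) S=197.4823 payoff=0.0000 vs cont=0.0000 → 0.0000 [wait]  node(8,6) S=277.6539 payoff=0.0000 vs cont=0.0000 → 0.0000 [wait]  node(8,7) S=390.3726 payoff=0.0000 vs cont=0.0000 → 0.0000 [wait]  node(8,8) S=548.8515 payoff=0.0000 vs cont=0.0000 → 0.0000 [wait]  ⇒ S*(8)=71.0561
t_7: node(7,0) S=42.6224 payoff=59.1576 vs cont=57.6639 → 59.1576 [stop]  node(7,1) S=59.9258 payoff=41.8542 vs cont=40.3606 → 41.8542 [stop]  node(7,2) S=84.2538 payoff=17.5262 vs cont=19.3597 → 19.3597 [wait]  node(7,3) S=118.4581 payoff=0.0000 vs cont=4.2367 → 4.2367 [wait]  node(7,4) S=166.5484 payoff=0.0000 vs cont=0.0000 → 0.0000 [wait]  node(7,5) S=234.1618 payoff=0.0000 vs cont=0.0000 → 0.0000 [wait]  node(7,6) S=329.2240 payoff=0.0000 vs cont=0.0000 → 0.0000 [wait]  node(7,7) S=462.8785 payoff=0.0000 vs cont=0.0000 → 0.0000 [wait]  ⇒ S*(7)=59.9258
t_6: node(6,0) S=50.5389 payoff=51.2411 vs cont=49.7474 → 51.2411 [stop]  node(6,1) S=71.0561 payoff=30.7239 vs cont=30.1353 → 30.7239 [stop]  node(6,2) S=99.9027 payoff=1.8773 vs cont=11.6100 → 11.6100 [wait]  node(6,3) S=140.4600 payoff=0.0000 vs cont=2.0830 → 2.0830 [wait]  node(6,4) S=197.4823 payoff=0.0000 vs cont=0.0000 → 0.0000 [wait]  node(6,5) S=277.6539 payoff=0.0000 vs cont=0.0000 → 0.0000 [wait]  node(6,6) S=390.3726 payoff=0.0000 vs cont=0.0000 → 0.0000 [wait]  ⇒ S*(6)=71.0561
t_5: node(5,0) S=59.9258 payoff=41.8542 vs cont=40.3606 → 41.8542 [stop]  node(5,1) S=84.2538 payoff=17.5262 vs cont=20.8372 → 20.8372 [wait]  node(5,2) S=118.4581 payoff=0.0000 vs cont=6.7365 → 6.7365 [wait]  node(5,3) S=166.5484 payoff=0.0000 vs cont=1.0242 → 1.0242 [wait]  node(5,4) S=234.1618 payoff=0.0000 vs cont=0.0000 → 0.0000 [wait]  node(5,5) S=329.2240 payoff=0.0000 vs cont=0.0000 → 0.0000 [wait]  ⇒ S*(5)=59.9258
t_4: node(4,0) S=71.0561 payoff=30.7239 vs cont=30.8647 → 30.8647 [wait]  node(4,1) S=99.9027 payoff=1.8773 vs cont=13.5705 → 13.5705 [wait]  node(4,2) S=140.4600 payoff=0.0000 vs cont=3.8177 → 3.8177 [wait]  node(4,3) S=197.4823 payoff=0.0000 vs cont=0.5035 → 0.5035 [wait]  node(4,4) S=277.6539 payoff=0.0000 vs cont=0.0000 → 0.0000 [wait]  ⇒ S*(4)=-
t_3: node(3,0) S=84.2538 payoff=17.5262 vs cont=21.8743 → 21.8743 [wait]  node(3,1) S=118.4581 payoff=0.0000 vs cont=8.5568 → 8.5568 [wait]  node(3,2) S=166.5484 payoff=0.0000 vs cont=2.1256 → 2.1256 [wait]  node(3,3) S=234.1618 payoff=0.0000 vs cont=0.2476 → 0.2476 [wait]  ⇒ S*(3)=-
t_2: node(2,0) S=99.9027 payoff=1.8773 vs cont=14.9789 → 14.9789 [wait]  node(2,1) S=140.4600 payoff=0.0000 vs cont=5.2564 → 5.2564 [wait]  node(2,2) S=197.4823 payoff=0.0000 vs cont=1.1673 → 1.1673 [wait]  ⇒ S*(2)=-
t_1: node(1,0) S=118.4581 payoff=0.0000 vs cont=9.9595 → 9.9595 [wait]  node(1,1) S=166.5484 payoff=0.0000 vs cont=3.1606 → 3.1606 [wait]  ⇒ S*(1)=-
t_0: node(0,0) S=140.4600 payoff=0.0000 vs cont=6.4570 → 6.4570 [wait]  ⇒ S*(0)=-

price = 6.4570
boundary = - - - - - 59.9258 71.0561 59.9258 71.0561
tree:
6.4570
9.9595 3.1606
14.9789 5.2564 1.1673
21.8743 8.5568 2.1256 0.2476
30.8647 13.5705 3.8177 0.5035 0.0000
41.8542 20.8372 6.7365 1.0242 0.0000 0.0000
51.2411 30.7239 11.6100 2.0830 0.0000 0.0000 0.0000
59.1576 41.8542 19.3597 4.2367 0.0000 0.0000 0.0000 0.0000
65.8340 51.2411 30.7239 8.6170 0.0000 0.0000 0.0000 0.0000 0.0000
71.4646 59.1576 41.8542 17.5262 0.0000 0.0000 0.0000 0.0000 0.0000 0.0000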